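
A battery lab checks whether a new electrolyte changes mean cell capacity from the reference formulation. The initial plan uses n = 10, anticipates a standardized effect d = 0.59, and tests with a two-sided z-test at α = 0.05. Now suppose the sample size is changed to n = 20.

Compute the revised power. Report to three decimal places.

With n = 20: δ = d·√n = 0.59 × √20 = 2.6386. Critical value z_{0.025} = 1.960.
Revised power = Φ(δ − 1.960) + Φ(−δ − 1.960) = Φ(0.679) + Φ(-4.599) = 0.7513 + 0.0000 = 0.7513.

Power ≈ 0.751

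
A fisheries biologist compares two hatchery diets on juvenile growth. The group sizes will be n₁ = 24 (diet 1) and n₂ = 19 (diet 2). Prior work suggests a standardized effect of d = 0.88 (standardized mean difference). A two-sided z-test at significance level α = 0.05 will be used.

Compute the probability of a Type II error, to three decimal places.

Noncentrality parameter: δ = d / √(1/n₁ + 1/n₂) = 0.88 / √(1/24 + 1/19) = 2.8657
Two-sided α = 0.05 → critical value z_{0.025} = 1.960.
Power = Φ(δ − 1.960) + Φ(−δ − 1.960) = Φ(0.906) + Φ(-4.826) = 0.8175 + 0.0000 = 0.8175.
Type II error: β = 1 − power = 1 − 0.8175 = 0.1825.

β ≈ 0.183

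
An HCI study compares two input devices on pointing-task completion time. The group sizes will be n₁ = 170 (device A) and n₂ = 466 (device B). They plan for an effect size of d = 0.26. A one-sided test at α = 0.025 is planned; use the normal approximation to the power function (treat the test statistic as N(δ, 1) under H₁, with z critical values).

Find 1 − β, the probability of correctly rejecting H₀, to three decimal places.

Power ≈ 0.827

Noncentrality parameter: δ = d / √(1/n₁ + 1/n₂) = 0.26 / √(1/170 + 1/466) = 2.9018
One-sided α = 0.025 → critical value z_{0.025} = 1.960.
Power = P(Z > 1.960 − δ) = Φ(0.942) = 0.8269.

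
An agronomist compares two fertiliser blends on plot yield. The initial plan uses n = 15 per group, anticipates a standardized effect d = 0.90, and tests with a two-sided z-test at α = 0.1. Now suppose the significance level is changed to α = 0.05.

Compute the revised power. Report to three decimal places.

δ = d·√(n/2) = 0.90 × √(15/2) = 2.4648 (unchanged). New critical value: z_{0.025} = 1.960.
Revised power = Φ(δ − 1.960) + Φ(−δ − 1.960) = Φ(0.505) + Φ(-4.425) = 0.6931 + 0.0000 = 0.6932.

Power ≈ 0.693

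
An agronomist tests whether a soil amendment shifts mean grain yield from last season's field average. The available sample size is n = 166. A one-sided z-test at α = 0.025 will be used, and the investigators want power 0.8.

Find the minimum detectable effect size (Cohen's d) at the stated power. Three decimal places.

d ≈ 0.217

Need Φ(δ − 1.960) = 0.8, so δ = 1.960 + 0.842 = 2.802.
δ = d·√n ⇒ d = δ/√n = 2.802/√166 = 0.2174.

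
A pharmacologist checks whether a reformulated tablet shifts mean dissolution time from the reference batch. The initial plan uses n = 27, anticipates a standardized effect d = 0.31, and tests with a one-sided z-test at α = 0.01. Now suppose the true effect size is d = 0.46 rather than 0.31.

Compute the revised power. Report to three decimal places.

Power ≈ 0.525

With d = 0.46: δ = d·√n = 0.46 × √27 = 2.3902. Critical value z_{0.01} = 2.326.
Revised power = Φ(δ − 2.326) = Φ(0.064) = 0.5255.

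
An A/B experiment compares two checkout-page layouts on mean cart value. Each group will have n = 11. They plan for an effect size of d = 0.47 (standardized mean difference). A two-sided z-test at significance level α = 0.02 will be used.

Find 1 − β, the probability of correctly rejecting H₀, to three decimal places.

Noncentrality parameter: δ = d·√(n/2) = 0.47 × √(11/2) = 1.1022
Two-sided α = 0.02 → critical value z_{0.01} = 2.326.
Power = Φ(δ − 2.326) + Φ(−δ − 2.326) = Φ(-1.224) + Φ(-3.429) = 0.1105 + 0.0003 = 0.1108.

Power ≈ 0.111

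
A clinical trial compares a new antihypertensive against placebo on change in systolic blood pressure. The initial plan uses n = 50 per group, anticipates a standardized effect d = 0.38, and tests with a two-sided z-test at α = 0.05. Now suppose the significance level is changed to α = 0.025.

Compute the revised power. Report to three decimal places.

δ = d·√(n/2) = 0.38 × √(50/2) = 1.9000 (unchanged). New critical value: z_{0.0125} = 2.241.
Revised power = Φ(δ − 2.241) + Φ(−δ − 2.241) = Φ(-0.341) + Φ(-4.141) = 0.3664 + 0.0000 = 0.3664.

Power ≈ 0.366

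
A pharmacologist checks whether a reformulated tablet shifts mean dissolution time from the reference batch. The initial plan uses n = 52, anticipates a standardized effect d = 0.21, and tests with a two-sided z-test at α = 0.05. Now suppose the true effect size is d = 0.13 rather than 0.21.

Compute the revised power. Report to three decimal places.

Power ≈ 0.155

With d = 0.13: δ = d·√n = 0.13 × √52 = 0.9374. Critical value z_{0.025} = 1.960.
Revised power = Φ(δ − 1.960) + Φ(−δ − 1.960) = Φ(-1.023) + Φ(-2.897) = 0.1533 + 0.0019 = 0.1551.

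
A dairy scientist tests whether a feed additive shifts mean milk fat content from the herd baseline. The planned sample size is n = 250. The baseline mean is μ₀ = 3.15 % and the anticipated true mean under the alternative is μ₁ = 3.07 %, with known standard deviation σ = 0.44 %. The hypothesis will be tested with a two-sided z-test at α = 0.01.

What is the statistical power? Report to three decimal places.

Standardized effect: d = |μ₁ − μ₀| / σ = |3.07 − 3.15| / 0.44 = 0.1818
Noncentrality parameter: δ = d·√n = 0.1818 × √250 = 2.8748
Critical value for a two-sided test at α = 0.01: z_{α/2} = 2.576.
Power = Φ(δ − 2.576) + Φ(−δ − 2.576) = Φ(0.299) + Φ(-5.451) = 0.6175 + 0.0000 = 0.6175.

Power ≈ 0.618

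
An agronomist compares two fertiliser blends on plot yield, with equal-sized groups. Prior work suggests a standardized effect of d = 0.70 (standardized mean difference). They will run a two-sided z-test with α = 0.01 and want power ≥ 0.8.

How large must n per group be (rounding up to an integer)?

n = 48 per group

Set Φ(δ − 2.576) = 0.8; then δ − 2.576 = Φ⁻¹(0.8) = 0.842, giving δ = 3.417.
(Ignoring the negligible lower-tail rejection probability gives the usual closed-form inversion.)
δ = d·√(n/2) ⇒ n = 2(δ/d)² = 2 × (3.417 / 0.70)² = 47.67.
Round up to the next whole unit.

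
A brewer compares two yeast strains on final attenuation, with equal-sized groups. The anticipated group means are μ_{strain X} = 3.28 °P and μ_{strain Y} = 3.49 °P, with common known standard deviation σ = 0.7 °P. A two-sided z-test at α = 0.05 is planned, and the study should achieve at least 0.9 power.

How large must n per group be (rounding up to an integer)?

n = 234 per group

Standardized effect: d = |μ_{strain X} − μ_{strain Y}| / σ = |3.28 − 3.49| / 0.7 = 0.3000
For power 0.9 need Φ(δ − z_{0.025}) = 0.9, so δ = z_{0.025} + z_{0.10} = 1.960 + 1.282 = 3.242.
(Ignoring the negligible lower-tail rejection probability gives the usual closed-form inversion.)
δ = d·√(n/2) ⇒ n = 2(δ/d)² = 2 × (3.242 / 0.3000)² = 233.50.
Round up to the next whole unit.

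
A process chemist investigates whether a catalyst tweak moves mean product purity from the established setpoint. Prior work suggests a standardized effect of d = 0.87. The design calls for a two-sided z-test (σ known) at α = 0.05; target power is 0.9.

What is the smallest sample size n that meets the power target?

n = 14

For power 0.9 need Φ(δ − z_{0.025}) = 0.9, so δ = z_{0.025} + z_{0.10} = 1.960 + 1.282 = 3.242.
(Ignoring the negligible lower-tail rejection probability gives the usual closed-form inversion.)
δ = d·√n ⇒ n = (δ/d)² = (3.242 / 0.87)² = 13.88.
Rounding up, n = 14.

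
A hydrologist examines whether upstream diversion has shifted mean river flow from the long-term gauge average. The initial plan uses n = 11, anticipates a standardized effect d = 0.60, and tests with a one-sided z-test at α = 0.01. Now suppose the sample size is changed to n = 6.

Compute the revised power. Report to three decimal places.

With n = 6: δ = d·√n = 0.60 × √6 = 1.4697. Critical value z_{0.01} = 2.326.
Revised power = P(Z > 2.326 − δ) = Φ(-0.857) = 0.1958.

Power ≈ 0.196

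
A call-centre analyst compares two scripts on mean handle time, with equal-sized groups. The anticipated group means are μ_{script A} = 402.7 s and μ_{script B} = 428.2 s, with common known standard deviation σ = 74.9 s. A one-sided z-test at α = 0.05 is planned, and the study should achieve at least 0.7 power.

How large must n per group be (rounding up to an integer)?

Standardized effect: d = |μ_{script A} − μ_{script B}| / σ = |402.7 − 428.2| / 74.9 = 0.3405
For power 0.7 need Φ(δ − z_{0.05}) = 0.7, so δ = z_{0.05} + z_{0.30} = 1.645 + 0.524 = 2.169.
δ = d·√(n/2) ⇒ n = 2(δ/d)² = 2 × (2.169 / 0.3405)² = 81.20.
Rounding up, n = 82 per group.

n = 82 per group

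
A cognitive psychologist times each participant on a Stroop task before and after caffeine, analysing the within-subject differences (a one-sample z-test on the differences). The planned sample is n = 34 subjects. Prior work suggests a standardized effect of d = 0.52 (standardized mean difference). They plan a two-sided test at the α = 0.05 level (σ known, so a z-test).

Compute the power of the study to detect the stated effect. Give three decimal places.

Power ≈ 0.858

Noncentrality parameter: δ = d·√n = 0.52 × √34 = 3.0321
Critical value for a two-sided test at α = 0.05: z_{α/2} = 1.960.
Power = Φ(δ − 1.960) + Φ(−δ − 1.960) = Φ(1.072) + Φ(-4.992) = 0.8582 + 0.0000 = 0.8582.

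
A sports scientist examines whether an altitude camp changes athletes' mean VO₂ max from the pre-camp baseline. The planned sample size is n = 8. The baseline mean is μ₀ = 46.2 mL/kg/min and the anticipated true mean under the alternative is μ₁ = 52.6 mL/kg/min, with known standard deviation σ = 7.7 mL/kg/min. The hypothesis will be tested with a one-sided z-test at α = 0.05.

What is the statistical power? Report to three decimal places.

Standardized effect: d = |μ₁ − μ₀| / σ = |52.6 − 46.2| / 7.7 = 0.8312
Noncentrality parameter: δ = d·√n = 0.8312 × √8 = 2.3509
Critical value for a one-sided test at α = 0.05: z_α = 1.645.
Power = Φ(δ − 1.645) = Φ(0.706) = 0.7599.

Power ≈ 0.760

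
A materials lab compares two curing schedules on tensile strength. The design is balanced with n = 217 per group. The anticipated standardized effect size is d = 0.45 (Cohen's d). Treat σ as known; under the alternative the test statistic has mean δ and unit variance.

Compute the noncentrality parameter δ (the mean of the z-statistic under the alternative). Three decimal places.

δ = d·√(n/2) = 0.45 × √(217/2) = 4.6873

δ ≈ 4.687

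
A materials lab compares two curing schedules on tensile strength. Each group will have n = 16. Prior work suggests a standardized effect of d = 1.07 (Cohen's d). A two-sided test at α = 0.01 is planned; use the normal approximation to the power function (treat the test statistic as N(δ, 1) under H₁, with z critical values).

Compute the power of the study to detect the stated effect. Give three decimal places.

Noncentrality parameter: δ = d·√(n/2) = 1.07 × √(16/2) = 3.0264
Two-sided α = 0.01 → critical value z_{0.005} = 2.576.
Power = Φ(δ − 2.576) + Φ(−δ − 2.576) = Φ(0.451) + Φ(-5.602) = 0.6739 + 0.0000 = 0.6739.

Power ≈ 0.674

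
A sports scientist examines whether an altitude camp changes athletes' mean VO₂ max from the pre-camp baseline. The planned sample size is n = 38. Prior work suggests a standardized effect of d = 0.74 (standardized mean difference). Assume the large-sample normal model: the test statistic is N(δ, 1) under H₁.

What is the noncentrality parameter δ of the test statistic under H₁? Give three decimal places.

δ = d·√n = 0.74 × √38 = 4.5617

δ ≈ 4.562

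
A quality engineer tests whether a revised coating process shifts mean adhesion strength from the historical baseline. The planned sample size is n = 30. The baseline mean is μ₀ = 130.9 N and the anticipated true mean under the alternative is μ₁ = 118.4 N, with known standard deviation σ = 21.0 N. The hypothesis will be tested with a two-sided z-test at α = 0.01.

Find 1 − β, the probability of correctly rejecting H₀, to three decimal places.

Power ≈ 0.753

Standardized effect: d = |μ₁ − μ₀| / σ = |118.4 − 130.9| / 21.0 = 0.5952
Noncentrality parameter: δ = d·√n = 0.5952 × √30 = 3.2603
Two-sided α = 0.01 → critical value z_{0.005} = 2.576.
Power = Φ(δ − 2.576) + Φ(−δ − 2.576) = Φ(0.684) + Φ(-5.836) = 0.7531 + 0.0000 = 0.7531.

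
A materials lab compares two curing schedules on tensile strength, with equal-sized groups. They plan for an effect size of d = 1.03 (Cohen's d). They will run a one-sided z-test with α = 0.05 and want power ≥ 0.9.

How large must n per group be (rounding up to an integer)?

For power 0.9 need Φ(δ − z_{0.05}) = 0.9, so δ = z_{0.05} + z_{0.10} = 1.645 + 1.282 = 2.926.
δ = d·√(n/2) ⇒ n = 2(δ/d)² = 2 × (2.926 / 1.03)² = 16.14.
Rounding up, n = 17 per group.

n = 17 per group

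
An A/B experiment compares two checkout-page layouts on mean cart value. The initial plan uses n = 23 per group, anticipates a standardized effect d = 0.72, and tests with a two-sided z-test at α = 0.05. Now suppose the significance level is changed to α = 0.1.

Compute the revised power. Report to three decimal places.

δ = d·√(n/2) = 0.72 × √(23/2) = 2.4416 (unchanged). New critical value: z_{0.05} = 1.645.
Revised power = Φ(δ − 1.645) + Φ(−δ − 1.645) = Φ(0.797) + Φ(-4.086) = 0.7872 + 0.0000 = 0.7872.

Power ≈ 0.787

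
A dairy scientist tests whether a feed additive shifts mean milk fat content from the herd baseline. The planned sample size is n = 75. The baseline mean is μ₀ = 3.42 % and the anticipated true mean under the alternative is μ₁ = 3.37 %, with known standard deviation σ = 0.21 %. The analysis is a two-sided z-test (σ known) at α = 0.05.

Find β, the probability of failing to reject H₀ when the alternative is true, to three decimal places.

Standardized effect: d = |μ₁ − μ₀| / σ = |3.37 − 3.42| / 0.21 = 0.2381
Noncentrality parameter: δ = d·√n = 0.2381 × √75 = 2.0620
Two-sided α = 0.05 → critical value z_{0.025} = 1.960.
Power = Φ(δ − 1.960) + Φ(−δ − 1.960) = Φ(0.102) + Φ(-4.022) = 0.5406 + 0.0000 = 0.5407.
Type II error: β = 1 − power = 1 − 0.5407 = 0.4593.

β ≈ 0.459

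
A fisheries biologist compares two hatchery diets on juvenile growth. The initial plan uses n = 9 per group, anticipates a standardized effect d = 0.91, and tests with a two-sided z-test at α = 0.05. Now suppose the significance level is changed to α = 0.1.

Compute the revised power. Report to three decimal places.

Power ≈ 0.613

δ = d·√(n/2) = 0.91 × √(9/2) = 1.9304 (unchanged). New critical value: z_{0.05} = 1.645.
Revised power = Φ(δ − 1.645) + Φ(−δ − 1.645) = Φ(0.286) + Φ(-3.575) = 0.6124 + 0.0002 = 0.6126.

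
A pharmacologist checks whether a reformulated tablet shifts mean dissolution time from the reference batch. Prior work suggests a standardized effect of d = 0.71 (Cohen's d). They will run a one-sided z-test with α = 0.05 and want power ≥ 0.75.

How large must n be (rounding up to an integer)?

Set Φ(δ − 1.645) = 0.75; then δ − 1.645 = Φ⁻¹(0.75) = 0.674, giving δ = 2.319.
δ = d·√n ⇒ n = (δ/d)² = (2.319 / 0.71)² = 10.67.
Rounding up, n = 11.

n = 11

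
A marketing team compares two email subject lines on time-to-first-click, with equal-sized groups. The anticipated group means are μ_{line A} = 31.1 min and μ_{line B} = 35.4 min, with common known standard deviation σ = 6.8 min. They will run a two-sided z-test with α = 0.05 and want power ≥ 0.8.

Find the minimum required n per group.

n = 40 per group

Standardized effect: d = |μ_{line A} − μ_{line B}| / σ = |31.1 − 35.4| / 6.8 = 0.6324
For power 0.8 need Φ(δ − z_{0.025}) = 0.8, so δ = z_{0.025} + z_{0.20} = 1.960 + 0.842 = 2.802.
(For δ > 0 the lower-tail rejection region contributes negligibly to power, so the one-term inversion is standard.)
δ = d·√(n/2) ⇒ n = 2(δ/d)² = 2 × (2.802 / 0.6324)² = 39.26.
Round up to the next whole unit.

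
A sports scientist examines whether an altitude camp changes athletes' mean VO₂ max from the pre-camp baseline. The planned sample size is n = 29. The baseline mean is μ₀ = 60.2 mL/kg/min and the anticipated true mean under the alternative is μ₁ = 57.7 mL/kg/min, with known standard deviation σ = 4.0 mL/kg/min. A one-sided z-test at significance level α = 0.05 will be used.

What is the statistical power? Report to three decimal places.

Standardized effect: d = |μ₁ − μ₀| / σ = |57.7 − 60.2| / 4.0 = 0.6250
Noncentrality parameter: δ = d·√n = 0.6250 × √29 = 3.3657
One-sided α = 0.05 → critical value z_{0.05} = 1.645.
Power = Φ(δ − 1.645) = Φ(1.721) = 0.9574.

Power ≈ 0.957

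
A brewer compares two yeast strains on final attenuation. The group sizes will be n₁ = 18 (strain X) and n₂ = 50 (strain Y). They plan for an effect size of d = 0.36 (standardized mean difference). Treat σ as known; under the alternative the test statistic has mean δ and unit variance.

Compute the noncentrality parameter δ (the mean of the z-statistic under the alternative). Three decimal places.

δ = d / √(1/n₁ + 1/n₂) = 0.36 / √(1/18 + 1/50) = 1.3097

δ ≈ 1.310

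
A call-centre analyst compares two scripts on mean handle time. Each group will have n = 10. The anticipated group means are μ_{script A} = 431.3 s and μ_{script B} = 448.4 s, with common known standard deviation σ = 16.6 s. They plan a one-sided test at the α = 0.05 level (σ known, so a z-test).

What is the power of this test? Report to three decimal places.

Power ≈ 0.745

Standardized effect: d = |μ_{script A} − μ_{script B}| / σ = |431.3 − 448.4| / 16.6 = 1.0301
Noncentrality parameter: δ = d·√(n/2) = 1.0301 × √(10/2) = 2.3034
Critical value for a one-sided test at α = 0.05: z_α = 1.645.
Power = Φ(δ − 1.645) = Φ(0.659) = 0.7449.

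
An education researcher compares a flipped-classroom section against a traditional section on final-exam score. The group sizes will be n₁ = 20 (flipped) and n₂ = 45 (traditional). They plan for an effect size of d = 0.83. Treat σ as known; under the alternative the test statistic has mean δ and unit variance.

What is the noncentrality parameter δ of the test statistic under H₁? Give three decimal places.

δ = d / √(1/n₁ + 1/n₂) = 0.83 / √(1/20 + 1/45) = 3.0885

δ ≈ 3.088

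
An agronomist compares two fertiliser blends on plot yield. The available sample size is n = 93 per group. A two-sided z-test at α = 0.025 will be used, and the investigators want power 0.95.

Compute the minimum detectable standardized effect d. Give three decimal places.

Required noncentrality: δ = z_{0.0125} + z_{0.05} = 2.241 + 1.645 = 3.886.
(Lower-tail contribution to power is negligible for δ > 0.)
δ = d·√(n/2) ⇒ d = δ/√(n/2) = 3.886/√(93/2) = 0.5699.

d ≈ 0.570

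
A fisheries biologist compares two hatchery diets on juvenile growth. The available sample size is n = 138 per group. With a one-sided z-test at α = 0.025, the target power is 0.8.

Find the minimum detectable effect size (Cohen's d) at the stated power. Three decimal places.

d ≈ 0.337

Need Φ(δ − 1.960) = 0.8, so δ = 1.960 + 0.842 = 2.802.
δ = d·√(n/2) ⇒ d = δ/√(n/2) = 2.802/√(138/2) = 0.3373.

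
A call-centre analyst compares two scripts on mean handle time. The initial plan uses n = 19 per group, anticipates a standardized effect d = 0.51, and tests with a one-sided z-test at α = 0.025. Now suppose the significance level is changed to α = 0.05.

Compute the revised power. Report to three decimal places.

Power ≈ 0.471

δ = d·√(n/2) = 0.51 × √(19/2) = 1.5719 (unchanged). New critical value: z_{0.05} = 1.645.
Revised power = Φ(δ − 1.645) = Φ(-0.073) = 0.4709.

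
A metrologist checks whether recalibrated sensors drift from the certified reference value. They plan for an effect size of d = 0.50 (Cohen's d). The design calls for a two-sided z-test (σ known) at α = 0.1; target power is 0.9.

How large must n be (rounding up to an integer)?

Set Φ(δ − 1.645) = 0.9; then δ − 1.645 = Φ⁻¹(0.9) = 1.282, giving δ = 2.926.
(For δ > 0 the lower-tail rejection region contributes negligibly to power, so the one-term inversion is standard.)
δ = d·√n ⇒ n = (δ/d)² = (2.926 / 0.50)² = 34.26.
Rounding up, n = 35.

n = 35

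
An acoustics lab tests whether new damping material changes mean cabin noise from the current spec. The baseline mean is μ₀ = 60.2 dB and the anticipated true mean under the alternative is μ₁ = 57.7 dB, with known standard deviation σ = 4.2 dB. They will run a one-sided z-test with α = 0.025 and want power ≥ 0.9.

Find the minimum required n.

Standardized effect: d = |μ₁ − μ₀| / σ = |57.7 − 60.2| / 4.2 = 0.5952
For power 0.9 need Φ(δ − z_{0.025}) = 0.9, so δ = z_{0.025} + z_{0.10} = 1.960 + 1.282 = 3.242.
δ = d·√n ⇒ n = (δ/d)² = (3.242 / 0.5952)² = 29.66.
Rounding up, n = 30.

n = 30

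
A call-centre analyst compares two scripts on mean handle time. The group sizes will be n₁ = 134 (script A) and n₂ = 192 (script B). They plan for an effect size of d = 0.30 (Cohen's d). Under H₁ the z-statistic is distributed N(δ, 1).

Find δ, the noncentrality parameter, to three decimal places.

The noncentrality parameter scales effect size by the design's sample-size factor: δ = d / √(1/n₁ + 1/n₂) = 0.30 / √(1/134 + 1/192) = 2.6651

δ ≈ 2.665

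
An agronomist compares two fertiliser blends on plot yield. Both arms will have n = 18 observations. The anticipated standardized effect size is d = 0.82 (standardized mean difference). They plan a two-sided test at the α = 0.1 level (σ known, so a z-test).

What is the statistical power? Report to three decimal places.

Noncentrality parameter: δ = d·√(n/2) = 0.82 × √(18/2) = 2.4600
Critical value for a two-sided test at α = 0.1: z_{α/2} = 1.645.
Power = Φ(δ − 1.645) + Φ(−δ − 1.645) = Φ(0.815) + Φ(-4.105) = 0.7925 + 0.0000 = 0.7925.

Power ≈ 0.793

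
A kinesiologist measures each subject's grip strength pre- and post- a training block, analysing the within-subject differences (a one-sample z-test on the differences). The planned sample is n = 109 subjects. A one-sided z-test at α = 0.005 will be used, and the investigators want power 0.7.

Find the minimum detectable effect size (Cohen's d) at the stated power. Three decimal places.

Required noncentrality: δ = z_{0.005} + z_{0.30} = 2.576 + 0.524 = 3.100.
δ = d·√n ⇒ d = δ/√n = 3.100/√109 = 0.2969.

d ≈ 0.297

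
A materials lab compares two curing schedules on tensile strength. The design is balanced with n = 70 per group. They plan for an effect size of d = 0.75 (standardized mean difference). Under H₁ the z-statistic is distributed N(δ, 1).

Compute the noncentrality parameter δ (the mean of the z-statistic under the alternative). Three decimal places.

δ ≈ 4.437

The noncentrality parameter scales effect size by the design's sample-size factor: δ = d·√(n/2) = 0.75 × √(70/2) = 4.4371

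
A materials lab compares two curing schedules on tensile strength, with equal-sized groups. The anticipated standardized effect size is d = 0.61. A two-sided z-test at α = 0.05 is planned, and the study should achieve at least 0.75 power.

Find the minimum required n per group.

For power 0.75 need Φ(δ − z_{0.025}) = 0.75, so δ = z_{0.025} + z_{0.25} = 1.960 + 0.674 = 2.634.
(Ignoring the negligible lower-tail rejection probability gives the usual closed-form inversion.)
δ = d·√(n/2) ⇒ n = 2(δ/d)² = 2 × (2.634 / 0.61)² = 37.30.
Rounding up, n = 38 per group.

n = 38 per group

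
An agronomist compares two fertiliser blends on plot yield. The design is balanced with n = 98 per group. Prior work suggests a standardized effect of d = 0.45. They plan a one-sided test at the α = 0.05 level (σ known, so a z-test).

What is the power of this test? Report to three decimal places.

Power ≈ 0.934

Noncentrality parameter: δ = d·√(n/2) = 0.45 × √(98/2) = 3.1500
Critical value for a one-sided test at α = 0.05: z_α = 1.645.
Power = Φ(δ − 1.645) = Φ(1.505) = 0.9339.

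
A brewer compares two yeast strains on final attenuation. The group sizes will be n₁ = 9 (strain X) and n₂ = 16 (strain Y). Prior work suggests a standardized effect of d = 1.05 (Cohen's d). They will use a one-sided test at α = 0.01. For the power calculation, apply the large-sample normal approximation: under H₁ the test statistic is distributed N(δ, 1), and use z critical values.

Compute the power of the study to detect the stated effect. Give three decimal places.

Noncentrality parameter: λ = d / √(1/n₁ + 1/n₂) = 1.05 / √(1/9 + 1/16) = 2.5200
One-sided α = 0.01 → critical value z_{0.01} = 2.326.
Power = Φ(λ − 2.326) = Φ(0.194) = 0.5768.

Power ≈ 0.577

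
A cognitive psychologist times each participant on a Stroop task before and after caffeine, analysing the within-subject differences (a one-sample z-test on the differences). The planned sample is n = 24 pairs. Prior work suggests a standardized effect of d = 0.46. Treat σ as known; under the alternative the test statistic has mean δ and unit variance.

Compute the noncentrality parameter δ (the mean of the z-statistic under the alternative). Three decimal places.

δ ≈ 2.254

δ = d·√n = 0.46 × √24 = 2.2535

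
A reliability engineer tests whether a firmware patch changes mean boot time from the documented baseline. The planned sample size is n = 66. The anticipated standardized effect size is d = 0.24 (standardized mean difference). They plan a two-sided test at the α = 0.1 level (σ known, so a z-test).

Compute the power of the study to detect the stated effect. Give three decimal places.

Power ≈ 0.620

Noncentrality parameter: δ = d·√n = 0.24 × √66 = 1.9498
Two-sided α = 0.1 → critical value z_{0.05} = 1.645.
Power = Φ(δ − 1.645) + Φ(−δ − 1.645) = Φ(0.305) + Φ(-3.595) = 0.6198 + 0.0002 = 0.6199.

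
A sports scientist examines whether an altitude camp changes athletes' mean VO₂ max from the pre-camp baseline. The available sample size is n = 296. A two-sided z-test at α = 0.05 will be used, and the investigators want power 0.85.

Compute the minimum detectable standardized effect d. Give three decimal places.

Required noncentrality: δ = z_{0.025} + z_{0.15} = 1.960 + 1.036 = 2.996.
(Lower-tail contribution to power is negligible for δ > 0.)
δ = d·√n ⇒ d = δ/√n = 2.996/√296 = 0.1742.

d ≈ 0.174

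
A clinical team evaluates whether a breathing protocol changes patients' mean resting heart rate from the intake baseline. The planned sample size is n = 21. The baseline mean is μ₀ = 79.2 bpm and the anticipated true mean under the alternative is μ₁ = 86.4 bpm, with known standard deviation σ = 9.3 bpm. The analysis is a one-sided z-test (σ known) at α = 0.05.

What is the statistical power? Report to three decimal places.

Standardized effect: d = |μ₁ − μ₀| / σ = |86.4 − 79.2| / 9.3 = 0.7742
Noncentrality parameter: δ = d·√n = 0.7742 × √21 = 3.5478
Critical value for a one-sided test at α = 0.05: z_α = 1.645.
Power = P(Z > 1.645 − δ) = Φ(1.903) = 0.9715.

Power ≈ 0.971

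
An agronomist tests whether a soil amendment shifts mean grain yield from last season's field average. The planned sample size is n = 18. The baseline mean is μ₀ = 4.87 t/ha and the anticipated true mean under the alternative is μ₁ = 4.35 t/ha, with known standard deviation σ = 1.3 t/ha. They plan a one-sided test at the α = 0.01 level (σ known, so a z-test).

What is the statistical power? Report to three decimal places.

Standardized effect: d = |μ₁ − μ₀| / σ = |4.35 − 4.87| / 1.3 = 0.4000
Noncentrality parameter: δ = d·√n = 0.4000 × √18 = 1.6971
One-sided α = 0.01 → critical value z_{0.01} = 2.326.
Power = Φ(δ − 2.326) = Φ(-0.629) = 0.2646.

Power ≈ 0.265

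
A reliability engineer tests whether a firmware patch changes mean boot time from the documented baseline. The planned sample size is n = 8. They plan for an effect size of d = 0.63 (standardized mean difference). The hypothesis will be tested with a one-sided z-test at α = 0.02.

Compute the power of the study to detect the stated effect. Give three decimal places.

Noncentrality parameter: δ = d·√n = 0.63 × √8 = 1.7819
Critical value for a one-sided test at α = 0.02: z_α = 2.054.
Power = P(Z > 2.054 − δ) = Φ(-0.272) = 0.3929.

Power ≈ 0.393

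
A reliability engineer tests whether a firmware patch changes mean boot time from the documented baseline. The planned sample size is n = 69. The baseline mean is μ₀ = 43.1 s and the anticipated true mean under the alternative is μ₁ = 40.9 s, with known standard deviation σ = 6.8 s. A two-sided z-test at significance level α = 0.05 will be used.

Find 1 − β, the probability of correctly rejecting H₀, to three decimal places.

Power ≈ 0.767

Standardized effect: d = |μ₁ − μ₀| / σ = |40.9 − 43.1| / 6.8 = 0.3235
Noncentrality parameter: δ = d·√n = 0.3235 × √69 = 2.6874
Critical value for a two-sided test at α = 0.05: z_{α/2} = 1.960.
Power = Φ(δ − 1.960) + Φ(−δ − 1.960) = Φ(0.727) + Φ(-4.647) = 0.7665 + 0.0000 = 0.7665.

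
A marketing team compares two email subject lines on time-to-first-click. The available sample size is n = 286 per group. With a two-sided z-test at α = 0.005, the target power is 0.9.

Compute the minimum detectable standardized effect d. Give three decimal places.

d ≈ 0.342

Need Φ(δ − 2.807) = 0.9, so δ = 2.807 + 1.282 = 4.089.
(The second rejection-region term Φ(−δ − z_{α/2}) is negligible and dropped.)
δ = d·√(n/2) ⇒ d = δ/√(n/2) = 4.089/√(286/2) = 0.3419.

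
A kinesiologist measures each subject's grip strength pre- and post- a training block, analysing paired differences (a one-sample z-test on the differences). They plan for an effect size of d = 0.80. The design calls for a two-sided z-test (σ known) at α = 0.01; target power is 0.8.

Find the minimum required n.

n = 19

For power 0.8 need Φ(δ − z_{0.005}) = 0.8, so δ = z_{0.005} + z_{0.20} = 2.576 + 0.842 = 3.417.
(Ignoring the negligible lower-tail rejection probability gives the usual closed-form inversion.)
δ = d·√n ⇒ n = (δ/d)² = (3.417 / 0.80)² = 18.25.
Rounding up, n = 19.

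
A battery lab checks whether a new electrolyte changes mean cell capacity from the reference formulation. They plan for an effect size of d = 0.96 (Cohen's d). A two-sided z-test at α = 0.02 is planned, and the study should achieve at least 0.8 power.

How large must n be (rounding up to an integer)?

n = 11

Set Φ(δ − 2.326) = 0.8; then δ − 2.326 = Φ⁻¹(0.8) = 0.842, giving δ = 3.168.
(Ignoring the negligible lower-tail rejection probability gives the usual closed-form inversion.)
δ = d·√n ⇒ n = (δ/d)² = (3.168 / 0.96)² = 10.89.
Round up to the next whole unit.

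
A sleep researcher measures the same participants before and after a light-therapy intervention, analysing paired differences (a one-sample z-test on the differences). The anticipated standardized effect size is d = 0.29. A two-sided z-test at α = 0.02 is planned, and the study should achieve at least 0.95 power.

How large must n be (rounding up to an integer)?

n = 188

For power 0.95 need Φ(δ − z_{0.01}) = 0.95, so δ = z_{0.01} + z_{0.05} = 2.326 + 1.645 = 3.971.
(The Φ(−δ − z_{α/2}) term is vanishingly small for δ > 0 and is dropped in the standard sample-size formula.)
δ = d·√n ⇒ n = (δ/d)² = (3.971 / 0.29)² = 187.52.
Rounding up, n = 188.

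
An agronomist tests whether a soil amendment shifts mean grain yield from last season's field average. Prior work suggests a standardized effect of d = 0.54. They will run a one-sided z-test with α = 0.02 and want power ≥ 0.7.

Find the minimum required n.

n = 23

For power 0.7 need Φ(δ − z_{0.02}) = 0.7, so δ = z_{0.02} + z_{0.30} = 2.054 + 0.524 = 2.578.
δ = d·√n ⇒ n = (δ/d)² = (2.578 / 0.54)² = 22.79.
Rounding up, n = 23.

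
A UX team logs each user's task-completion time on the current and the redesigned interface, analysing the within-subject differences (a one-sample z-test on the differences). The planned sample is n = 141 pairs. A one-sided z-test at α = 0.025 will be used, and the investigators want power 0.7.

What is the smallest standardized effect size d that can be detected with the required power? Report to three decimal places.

d ≈ 0.209

Required noncentrality: δ = z_{0.025} + z_{0.30} = 1.960 + 0.524 = 2.484.
δ = d·√n ⇒ d = δ/√n = 2.484/√141 = 0.2092.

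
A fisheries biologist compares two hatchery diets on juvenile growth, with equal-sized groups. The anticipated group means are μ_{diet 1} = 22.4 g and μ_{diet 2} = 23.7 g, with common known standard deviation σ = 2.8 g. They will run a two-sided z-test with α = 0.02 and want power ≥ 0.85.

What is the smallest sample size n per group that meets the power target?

n = 105 per group

Standardized effect: d = |μ_{diet 1} − μ_{diet 2}| / σ = |22.4 − 23.7| / 2.8 = 0.4643
Set Φ(δ − 2.326) = 0.85; then δ − 2.326 = Φ⁻¹(0.85) = 1.036, giving δ = 3.363.
(Ignoring the negligible lower-tail rejection probability gives the usual closed-form inversion.)
δ = d·√(n/2) ⇒ n = 2(δ/d)² = 2 × (3.363 / 0.4643)² = 104.92.
Rounding up, n = 105 per group.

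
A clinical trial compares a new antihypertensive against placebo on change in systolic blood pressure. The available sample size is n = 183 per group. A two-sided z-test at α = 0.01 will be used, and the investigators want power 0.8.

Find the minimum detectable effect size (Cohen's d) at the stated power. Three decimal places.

Required noncentrality: δ = z_{0.005} + z_{0.20} = 2.576 + 0.842 = 3.417.
(Lower-tail contribution to power is negligible for δ > 0.)
δ = d·√(n/2) ⇒ d = δ/√(n/2) = 3.417/√(183/2) = 0.3573.

d ≈ 0.357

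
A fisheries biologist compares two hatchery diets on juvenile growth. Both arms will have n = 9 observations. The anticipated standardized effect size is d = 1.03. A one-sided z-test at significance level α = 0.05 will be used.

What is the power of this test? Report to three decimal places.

Power ≈ 0.705

Noncentrality parameter: δ = d·√(n/2) = 1.03 × √(9/2) = 2.1850
Critical value for a one-sided test at α = 0.05: z_α = 1.645.
Power = Φ(δ − 1.645) = Φ(0.540) = 0.7054.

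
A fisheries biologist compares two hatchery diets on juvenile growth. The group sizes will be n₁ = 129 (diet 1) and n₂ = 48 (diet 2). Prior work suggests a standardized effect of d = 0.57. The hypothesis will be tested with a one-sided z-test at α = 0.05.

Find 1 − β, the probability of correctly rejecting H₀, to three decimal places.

Noncentrality parameter: δ = d / √(1/n₁ + 1/n₂) = 0.57 / √(1/129 + 1/48) = 3.3713
One-sided α = 0.05 → critical value z_{0.05} = 1.645.
Power = P(Z > 1.645 − δ) = Φ(1.726) = 0.9579.

Power ≈ 0.958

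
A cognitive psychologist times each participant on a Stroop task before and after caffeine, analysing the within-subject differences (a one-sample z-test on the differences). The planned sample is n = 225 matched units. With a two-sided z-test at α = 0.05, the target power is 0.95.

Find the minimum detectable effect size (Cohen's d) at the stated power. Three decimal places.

Required noncentrality: δ = z_{0.025} + z_{0.05} = 1.960 + 1.645 = 3.605.
(Lower-tail contribution to power is negligible for δ > 0.)
δ = d·√n ⇒ d = δ/√n = 3.605/√225 = 0.2403.

d ≈ 0.240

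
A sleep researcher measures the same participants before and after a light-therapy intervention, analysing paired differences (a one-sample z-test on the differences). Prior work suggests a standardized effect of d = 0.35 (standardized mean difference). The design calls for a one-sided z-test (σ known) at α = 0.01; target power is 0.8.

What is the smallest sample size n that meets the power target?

n = 82

Set Φ(δ − 2.326) = 0.8; then δ − 2.326 = Φ⁻¹(0.8) = 0.842, giving δ = 3.168.
δ = d·√n ⇒ n = (δ/d)² = (3.168 / 0.35)² = 81.93.
Rounding up, n = 82.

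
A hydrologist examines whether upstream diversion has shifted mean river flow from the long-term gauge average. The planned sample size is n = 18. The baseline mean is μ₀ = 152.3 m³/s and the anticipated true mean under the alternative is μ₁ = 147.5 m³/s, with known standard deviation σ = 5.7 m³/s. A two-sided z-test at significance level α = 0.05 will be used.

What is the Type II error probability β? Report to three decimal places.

Standardized effect: d = |μ₁ − μ₀| / σ = |147.5 − 152.3| / 5.7 = 0.8421
Noncentrality parameter: λ = d·√n = 0.8421 × √18 = 3.5728
Two-sided α = 0.05 → critical value z_{0.025} = 1.960.
Power = Φ(λ − 1.960) + Φ(−λ − 1.960) = Φ(1.613) + Φ(-5.533) = 0.9466 + 0.0000 = 0.9466.
Type II error: β = 1 − power = 1 − 0.9466 = 0.0534.

β ≈ 0.053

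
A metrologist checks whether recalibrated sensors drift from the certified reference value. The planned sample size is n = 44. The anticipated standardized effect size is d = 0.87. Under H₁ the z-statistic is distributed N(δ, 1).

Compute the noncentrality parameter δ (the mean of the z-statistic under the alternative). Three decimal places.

The noncentrality parameter scales effect size by the design's sample-size factor: δ = d·√n = 0.87 × √44 = 5.7709

δ ≈ 5.771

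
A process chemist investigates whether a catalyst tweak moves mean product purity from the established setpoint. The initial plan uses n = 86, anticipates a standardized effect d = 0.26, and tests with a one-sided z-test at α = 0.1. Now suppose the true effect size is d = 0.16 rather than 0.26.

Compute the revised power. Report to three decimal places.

With d = 0.16: δ = d·√n = 0.16 × √86 = 1.4838. Critical value z_{0.1} = 1.282.
Revised power = P(Z > 1.282 − δ) = Φ(0.202) = 0.5801.

Power ≈ 0.580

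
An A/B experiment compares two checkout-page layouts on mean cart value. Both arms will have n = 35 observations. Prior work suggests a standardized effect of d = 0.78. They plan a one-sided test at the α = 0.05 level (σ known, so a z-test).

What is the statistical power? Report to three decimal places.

Noncentrality parameter: δ = d·√(n/2) = 0.78 × √(35/2) = 3.2630
Critical value for a one-sided test at α = 0.05: z_α = 1.645.
Power = P(Z > 1.645 − δ) = Φ(1.618) = 0.9472.

Power ≈ 0.947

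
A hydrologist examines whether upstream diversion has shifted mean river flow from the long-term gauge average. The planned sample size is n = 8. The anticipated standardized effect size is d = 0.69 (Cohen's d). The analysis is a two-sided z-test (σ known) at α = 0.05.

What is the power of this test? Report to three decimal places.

Noncentrality parameter: λ = d·√n = 0.69 × √8 = 1.9516
Two-sided α = 0.05 → critical value z_{0.025} = 1.960.
Power = Φ(λ − 1.960) + Φ(−λ − 1.960) = Φ(-0.008) + Φ(-3.912) = 0.4967 + 0.0000 = 0.4967.

Power ≈ 0.497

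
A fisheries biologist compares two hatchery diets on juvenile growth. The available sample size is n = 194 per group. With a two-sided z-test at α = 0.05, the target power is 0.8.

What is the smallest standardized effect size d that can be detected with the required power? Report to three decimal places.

Required noncentrality: δ = z_{0.025} + z_{0.20} = 1.960 + 0.842 = 2.802.
(Lower-tail contribution to power is negligible for δ > 0.)
δ = d·√(n/2) ⇒ d = δ/√(n/2) = 2.802/√(194/2) = 0.2845.

d ≈ 0.284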